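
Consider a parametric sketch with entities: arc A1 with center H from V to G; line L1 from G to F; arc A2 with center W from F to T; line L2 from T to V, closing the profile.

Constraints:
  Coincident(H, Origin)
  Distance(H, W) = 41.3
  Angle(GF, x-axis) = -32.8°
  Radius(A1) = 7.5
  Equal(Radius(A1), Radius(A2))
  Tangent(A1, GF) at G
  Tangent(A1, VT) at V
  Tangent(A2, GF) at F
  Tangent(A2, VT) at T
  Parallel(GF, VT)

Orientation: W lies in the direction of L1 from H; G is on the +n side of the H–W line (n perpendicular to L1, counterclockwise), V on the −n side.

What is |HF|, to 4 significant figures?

41.98

The slot axis is L1's direction at -32.8°, so u = (cos -32.8°, sin -32.8°) = (0.8406, -0.5417) and n = (−sin -32.8°, cos -32.8°) = (0.5417, 0.8406). H is at the origin and W lies 41.3 along u from H, so W = 41.3·u = (34.72, -22.37). Tangency of A1 to both parallel lines with radius 7.5 puts G and V at H ± 7.5·n: G = (4.063, 6.304), V = (-4.063, -6.304). Equal radii place F and T the same way about W: F = W + 7.5·n = (38.78, -16.07), T = W − 7.5·n = (30.65, -28.68). Then |HF| = |F − H| = 41.98.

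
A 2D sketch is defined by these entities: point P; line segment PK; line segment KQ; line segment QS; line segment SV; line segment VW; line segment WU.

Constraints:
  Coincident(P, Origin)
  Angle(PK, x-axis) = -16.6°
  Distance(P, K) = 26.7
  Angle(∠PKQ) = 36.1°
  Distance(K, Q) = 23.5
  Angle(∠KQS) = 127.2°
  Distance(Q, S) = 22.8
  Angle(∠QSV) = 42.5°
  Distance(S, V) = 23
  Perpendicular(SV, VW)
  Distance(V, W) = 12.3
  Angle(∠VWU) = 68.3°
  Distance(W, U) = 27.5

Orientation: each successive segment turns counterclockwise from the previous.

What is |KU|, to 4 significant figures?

43.44

SV is perpendicular to VW, so VW runs at 47.60°; with |VW| = 12.3, W = (13.82, 4.600). ∠VWU = 68.3° gives WU at 159.3° from the x-axis; with |WU| = 27.5, U = (-11.90, 14.32). Then |KU| = |U − K| = 43.44.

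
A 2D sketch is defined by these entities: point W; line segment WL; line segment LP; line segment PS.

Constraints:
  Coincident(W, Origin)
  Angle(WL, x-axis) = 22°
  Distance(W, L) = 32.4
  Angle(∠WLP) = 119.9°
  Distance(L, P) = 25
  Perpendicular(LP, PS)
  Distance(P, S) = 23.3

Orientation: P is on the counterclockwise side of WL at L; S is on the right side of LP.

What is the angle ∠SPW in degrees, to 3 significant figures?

124°

∠WLP = 119.9°, so LP runs at 22.0° + (180° − 119.9°) = 82.1° from the x-axis; with |LP| = 25.0, P = L + 25.0·(cos 82.1°, sin 82.1°) = (33.5, 36.9). The perpendicularity gives PS at right angles to LP; with |PS| = 23.3 on the right of LP, S = P + 23.3·(0.991, -0.137) = (56.6, 33.7). Then cos ∠SPW = PS·PW / (|PS||PW|), giving 124°.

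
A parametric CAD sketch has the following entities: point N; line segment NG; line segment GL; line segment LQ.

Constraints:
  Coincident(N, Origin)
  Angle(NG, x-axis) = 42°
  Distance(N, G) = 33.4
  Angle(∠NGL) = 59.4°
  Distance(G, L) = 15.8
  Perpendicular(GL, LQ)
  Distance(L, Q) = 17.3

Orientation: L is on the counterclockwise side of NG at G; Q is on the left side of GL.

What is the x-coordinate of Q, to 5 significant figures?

4.5706

N is at the origin; NG runs at 42.0° with length 33.4, so G = 33.4·(cos 42.0°, sin 42.0°) = (24.821, 22.349). ∠NGL = 59.4°, so GL runs at 42.0° + (180° − 59.4°) = 162.60° from the x-axis; with |GL| = 15.8, L = G + 15.8·(cos 162.60°, sin 162.60°) = (9.7440, 27.074). GL is perpendicular to LQ; with |LQ| = 17.3 on the left of GL, Q = L + 17.3·(-0.29904, -0.95424) = (4.5706, 10.565). So Q.x = 4.5706.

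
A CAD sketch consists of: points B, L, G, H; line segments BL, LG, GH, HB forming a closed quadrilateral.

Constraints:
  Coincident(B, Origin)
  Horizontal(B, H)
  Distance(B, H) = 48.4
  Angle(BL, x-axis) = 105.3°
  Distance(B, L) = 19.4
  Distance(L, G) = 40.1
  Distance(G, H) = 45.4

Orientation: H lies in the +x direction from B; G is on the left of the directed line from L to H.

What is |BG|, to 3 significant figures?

49.7

B is at the origin; B and H share the same y with |BH| = 48.4 and H in +x, so H = (48.4, 0). BL runs at 105.3° with |BL| = 19.4, so L = (-5.12, 18.7). G is determined by |LG| = 40.1 and |GH| = 45.4 together: it lies at the intersection of circle(L, 40.1) and circle(H, 45.4). With |LH| = 56.7, the foot of the radical line on LH is 24.4 from L and the perpendicular offset is √(40.1² − 24.4²) = 31.9. Taking the left-of-LH solution: G = (28.4, 40.7).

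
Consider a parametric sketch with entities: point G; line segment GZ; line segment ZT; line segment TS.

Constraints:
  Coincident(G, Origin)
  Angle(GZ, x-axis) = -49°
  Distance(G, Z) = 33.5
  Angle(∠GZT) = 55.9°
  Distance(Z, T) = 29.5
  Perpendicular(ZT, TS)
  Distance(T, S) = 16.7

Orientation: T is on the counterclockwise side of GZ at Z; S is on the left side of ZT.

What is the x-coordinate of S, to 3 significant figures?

13.4

G is at the origin; GZ runs at -49.0° with length 33.5, so Z = 33.5·(cos -49.0°, sin -49.0°) = (22.0, -25.3). ∠GZT = 55.9°, so ZT runs at -49.0° + (180° − 55.9°) = 75.1° from the x-axis; with |ZT| = 29.5, T = Z + 29.5·(cos 75.1°, sin 75.1°) = (29.6, 3.23). The perpendicularity gives TS at right angles to ZT; with |TS| = 16.7 on the left of ZT, S = T + 16.7·(-0.966, 0.257) = (13.4, 7.52). So S.x = 13.4.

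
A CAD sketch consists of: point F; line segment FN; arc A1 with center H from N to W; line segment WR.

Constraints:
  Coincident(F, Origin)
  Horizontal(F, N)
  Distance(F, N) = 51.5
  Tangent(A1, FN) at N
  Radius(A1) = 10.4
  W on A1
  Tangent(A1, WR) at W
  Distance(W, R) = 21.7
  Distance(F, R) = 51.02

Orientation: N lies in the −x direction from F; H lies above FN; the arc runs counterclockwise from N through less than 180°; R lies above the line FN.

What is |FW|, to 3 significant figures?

42.3

F is at the origin; F and N share the same y with |FN| = 51.5 and N on the −x side, so N = (-51.5, 0.00). Since A1 is tangent to FN there, HN ⟂ FN, so H = N + (0, 10.4) = (-51.5, 10.4). Since HW ⟂ WR (tangency), |HR| = √(10.4² + 21.7²) = 24.1 regardless of where W sits on A1. So R lies on both circle(F, 51.02) and circle(H, 24.1); the above-FN intersection is R = (-40.1, 31.6). W is the foot of the tangent from R: W = (-41.1, 9.90).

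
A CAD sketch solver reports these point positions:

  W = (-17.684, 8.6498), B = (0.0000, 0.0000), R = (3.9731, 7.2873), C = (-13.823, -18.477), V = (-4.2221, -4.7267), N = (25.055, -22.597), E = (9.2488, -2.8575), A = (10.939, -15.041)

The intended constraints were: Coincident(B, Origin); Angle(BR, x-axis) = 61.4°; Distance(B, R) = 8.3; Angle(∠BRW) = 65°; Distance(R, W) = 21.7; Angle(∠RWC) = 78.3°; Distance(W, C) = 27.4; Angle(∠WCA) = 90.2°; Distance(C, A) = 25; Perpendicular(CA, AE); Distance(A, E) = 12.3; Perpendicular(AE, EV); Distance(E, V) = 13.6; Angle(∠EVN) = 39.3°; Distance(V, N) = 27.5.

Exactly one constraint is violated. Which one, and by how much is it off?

Distance(V, N) = 27.5 — off by 6.80.

B = (0.00, 0.00) ✓; BR at 61.40° ✓; |BR| = 8.300 ✓; ∠BRW = 65.00° ✓; |RW| = 21.70 ✓; ∠RWC = 78.30° ✓; |WC| = 27.40 ✓; ∠WCA = 90.20° ✓; |CA| = 25.00 ✓; ∠(CA, AE) = 90.00° ✓; |AE| = 12.30 ✓; ∠(AE, EV) = 90.00° ✓; |EV| = 13.60 ✓; ∠EVN = 39.30° ✓; |VN| = 34.30 ✗.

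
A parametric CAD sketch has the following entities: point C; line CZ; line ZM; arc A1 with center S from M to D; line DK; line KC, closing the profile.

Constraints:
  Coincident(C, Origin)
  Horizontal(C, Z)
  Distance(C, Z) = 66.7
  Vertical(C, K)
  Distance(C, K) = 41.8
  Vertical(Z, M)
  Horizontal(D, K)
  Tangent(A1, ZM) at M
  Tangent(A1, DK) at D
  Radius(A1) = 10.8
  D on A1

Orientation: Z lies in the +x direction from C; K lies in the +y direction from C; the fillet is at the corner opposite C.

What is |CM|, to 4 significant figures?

73.55

C is at the origin; CZ is horizontal with |CZ| = 66.7 and Z on the +x side, so Z = (66.70, 0.000). CK is vertical with |CK| = 41.8 and K on the +y side, so K = (0.000, 41.80). The virtual corner opposite C is at (66.70, 41.80). Tangency of A1 to ZM means the radius SM is perpendicular to ZM and the tangent condition forces SD to be normal to DK, with radius 10.8, so the center S sits 10.8 in from both sides at S = (55.90, 31.00). That places the tangent points at M = (66.70, 31.00) on ZM and D = (55.90, 41.80) on DK. Then |CM| = |M − C| = 73.55.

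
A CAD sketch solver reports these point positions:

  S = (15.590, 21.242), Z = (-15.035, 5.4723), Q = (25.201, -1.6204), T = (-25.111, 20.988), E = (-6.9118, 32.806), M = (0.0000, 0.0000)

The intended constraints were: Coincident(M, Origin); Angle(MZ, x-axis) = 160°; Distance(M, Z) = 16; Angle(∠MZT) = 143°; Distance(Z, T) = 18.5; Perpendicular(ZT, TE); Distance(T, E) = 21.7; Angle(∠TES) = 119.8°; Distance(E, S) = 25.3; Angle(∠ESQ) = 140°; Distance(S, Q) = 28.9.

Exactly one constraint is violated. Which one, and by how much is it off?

Distance(S, Q) = 28.9 — off by 4.10.

M = (0.00, 0.00) ✓; MZ at 160.0° ✓; |MZ| = 16.00 ✓; ∠MZT = 143.0° ✓; |ZT| = 18.50 ✓; ∠(ZT, TE) = 90.00° ✓; |TE| = 21.70 ✓; ∠TES = 119.8° ✓; |ES| = 25.30 ✓; ∠ESQ = 140.0° ✓; |SQ| = 24.80 ✗.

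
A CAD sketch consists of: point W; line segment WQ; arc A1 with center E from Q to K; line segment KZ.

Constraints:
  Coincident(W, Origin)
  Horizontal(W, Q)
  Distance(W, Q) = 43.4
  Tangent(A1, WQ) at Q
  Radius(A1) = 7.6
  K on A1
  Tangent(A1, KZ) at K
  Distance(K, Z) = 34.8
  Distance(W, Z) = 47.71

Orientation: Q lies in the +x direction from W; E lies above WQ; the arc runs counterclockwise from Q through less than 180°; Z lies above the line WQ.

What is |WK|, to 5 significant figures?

50.806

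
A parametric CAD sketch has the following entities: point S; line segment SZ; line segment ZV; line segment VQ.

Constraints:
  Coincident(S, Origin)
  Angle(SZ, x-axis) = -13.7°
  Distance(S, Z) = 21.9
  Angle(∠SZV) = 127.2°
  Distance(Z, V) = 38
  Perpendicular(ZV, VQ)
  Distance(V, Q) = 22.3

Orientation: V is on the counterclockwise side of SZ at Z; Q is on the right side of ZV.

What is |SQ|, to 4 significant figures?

64.85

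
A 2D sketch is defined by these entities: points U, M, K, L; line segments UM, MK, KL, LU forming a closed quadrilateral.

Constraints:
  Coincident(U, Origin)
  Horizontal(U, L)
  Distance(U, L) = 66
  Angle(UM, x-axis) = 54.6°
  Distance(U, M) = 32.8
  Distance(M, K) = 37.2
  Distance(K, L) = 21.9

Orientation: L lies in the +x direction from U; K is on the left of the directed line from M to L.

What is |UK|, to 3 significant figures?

58.6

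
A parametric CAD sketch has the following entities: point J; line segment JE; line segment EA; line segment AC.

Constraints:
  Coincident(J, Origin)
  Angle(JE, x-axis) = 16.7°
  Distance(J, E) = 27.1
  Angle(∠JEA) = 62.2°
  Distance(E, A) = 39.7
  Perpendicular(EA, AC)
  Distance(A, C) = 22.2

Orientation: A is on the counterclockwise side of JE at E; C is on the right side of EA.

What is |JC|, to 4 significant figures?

53.52

J is at the origin; JE runs at 16.7° with length 27.1, so E = 27.1·(cos 16.7°, sin 16.7°) = (25.96, 7.787). ∠JEA = 62.2°, so EA runs at 16.7° + (180° − 62.2°) = 134.5° from the x-axis; with |EA| = 39.7, A = E + 39.7·(cos 134.5°, sin 134.5°) = (-1.869, 36.10). The perpendicularity gives AC at right angles to EA; with |AC| = 22.2 on the right of EA, C = A + 22.2·(0.7133, 0.7009) = (13.97, 51.66). Then |JC| = |C − J| = 53.52.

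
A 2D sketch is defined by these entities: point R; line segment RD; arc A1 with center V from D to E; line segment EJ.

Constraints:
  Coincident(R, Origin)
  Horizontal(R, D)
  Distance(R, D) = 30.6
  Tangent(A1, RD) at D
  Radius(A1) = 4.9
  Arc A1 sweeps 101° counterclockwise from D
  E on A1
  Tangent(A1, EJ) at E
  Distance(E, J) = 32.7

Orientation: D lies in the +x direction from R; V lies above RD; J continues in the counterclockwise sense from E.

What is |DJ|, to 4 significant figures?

37.96

R is at the origin; R and D share the same y with |RD| = 30.6 and D on the +x side, so D = (30.60, 0.000). Tangency of A1 to RD means the radius VD is perpendicular to RD, so V = D + (0, 4.9) = (30.60, 4.900). On A1, D sits at bearing -90° from V; a 101° counterclockwise sweep puts E at bearing 11°, so E = V + 4.9·(cos 11°, sin 11°) = (35.41, 5.835). Since A1 is tangent to EJ there, VE ⟂ EJ, so EJ runs along (−sin 11°, cos 11°); with |EJ| = 32.7, J = (29.17, 37.93). Then |DJ| = |J − D| = 37.96.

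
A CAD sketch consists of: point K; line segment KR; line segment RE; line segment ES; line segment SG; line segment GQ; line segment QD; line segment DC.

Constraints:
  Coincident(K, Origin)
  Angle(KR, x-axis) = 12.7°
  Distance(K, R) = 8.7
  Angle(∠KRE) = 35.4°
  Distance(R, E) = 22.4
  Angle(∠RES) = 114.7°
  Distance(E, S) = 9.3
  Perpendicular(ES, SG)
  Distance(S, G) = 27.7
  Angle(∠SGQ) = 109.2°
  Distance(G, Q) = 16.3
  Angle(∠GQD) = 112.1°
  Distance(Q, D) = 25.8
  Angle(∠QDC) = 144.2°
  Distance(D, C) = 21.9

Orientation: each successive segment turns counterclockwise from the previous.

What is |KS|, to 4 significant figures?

19.49

∠KRE = 35.4° gives RE at 157.3° from the x-axis; with |RE| = 22.4, E = (-12.18, 10.56). ∠RES = 114.7° gives ES at -137.4° from the x-axis; with |ES| = 9.3, S = (-19.02, 4.262). Then |KS| = |S − K| = 19.49.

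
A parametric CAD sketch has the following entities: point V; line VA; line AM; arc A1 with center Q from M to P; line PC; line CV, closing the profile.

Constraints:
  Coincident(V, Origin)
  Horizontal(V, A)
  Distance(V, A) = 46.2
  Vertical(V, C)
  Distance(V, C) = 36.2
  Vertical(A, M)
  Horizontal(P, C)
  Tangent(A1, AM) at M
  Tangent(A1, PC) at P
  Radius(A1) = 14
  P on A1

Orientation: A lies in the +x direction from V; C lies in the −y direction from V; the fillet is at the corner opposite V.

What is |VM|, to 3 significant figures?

51.3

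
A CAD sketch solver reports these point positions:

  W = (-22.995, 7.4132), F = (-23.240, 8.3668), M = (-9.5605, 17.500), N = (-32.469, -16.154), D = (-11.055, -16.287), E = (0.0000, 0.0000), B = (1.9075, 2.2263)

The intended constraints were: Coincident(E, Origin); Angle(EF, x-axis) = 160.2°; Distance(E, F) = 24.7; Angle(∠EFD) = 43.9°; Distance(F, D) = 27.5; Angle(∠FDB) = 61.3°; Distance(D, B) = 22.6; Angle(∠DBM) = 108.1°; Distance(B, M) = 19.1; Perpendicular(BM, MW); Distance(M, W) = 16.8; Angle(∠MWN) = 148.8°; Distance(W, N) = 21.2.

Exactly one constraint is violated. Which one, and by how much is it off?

Distance(W, N) = 21.2 — off by 4.20.

E = (0.00, 0.00) ✓; EF at 160.2° ✓; |EF| = 24.70 ✓; ∠EFD = 43.90° ✓; |FD| = 27.50 ✓; ∠FDB = 61.30° ✓; |DB| = 22.60 ✓; ∠DBM = 108.1° ✓; |BM| = 19.10 ✓; ∠(BM, MW) = 90.00° ✓; |MW| = 16.80 ✓; ∠MWN = 148.8° ✓; |WN| = 25.40 ✗.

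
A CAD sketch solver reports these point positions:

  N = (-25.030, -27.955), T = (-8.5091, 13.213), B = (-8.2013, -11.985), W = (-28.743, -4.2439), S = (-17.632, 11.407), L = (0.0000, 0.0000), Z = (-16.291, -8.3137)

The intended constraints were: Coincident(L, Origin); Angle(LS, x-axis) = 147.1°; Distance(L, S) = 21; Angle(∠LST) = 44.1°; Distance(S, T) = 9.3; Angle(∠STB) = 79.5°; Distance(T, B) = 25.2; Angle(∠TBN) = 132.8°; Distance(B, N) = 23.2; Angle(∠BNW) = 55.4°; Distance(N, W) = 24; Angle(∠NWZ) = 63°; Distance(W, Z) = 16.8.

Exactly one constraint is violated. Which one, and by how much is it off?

Distance(W, Z) = 16.8 — off by 3.70.

L = (0.00, 0.00) ✓; LS at 147.1° ✓; |LS| = 21.00 ✓; ∠LST = 44.10° ✓; |ST| = 9.300 ✓; ∠STB = 79.50° ✓; |TB| = 25.20 ✓; ∠TBN = 132.8° ✓; |BN| = 23.20 ✓; ∠BNW = 55.40° ✓; |NW| = 24.00 ✓; ∠NWZ = 63.00° ✓; |WZ| = 13.10 ✗.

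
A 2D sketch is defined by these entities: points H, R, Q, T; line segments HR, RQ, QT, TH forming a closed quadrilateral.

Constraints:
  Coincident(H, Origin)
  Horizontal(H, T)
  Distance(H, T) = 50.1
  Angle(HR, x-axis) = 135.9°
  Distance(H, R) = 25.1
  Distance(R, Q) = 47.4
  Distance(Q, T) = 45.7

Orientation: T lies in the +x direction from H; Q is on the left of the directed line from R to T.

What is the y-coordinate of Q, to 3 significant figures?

38.0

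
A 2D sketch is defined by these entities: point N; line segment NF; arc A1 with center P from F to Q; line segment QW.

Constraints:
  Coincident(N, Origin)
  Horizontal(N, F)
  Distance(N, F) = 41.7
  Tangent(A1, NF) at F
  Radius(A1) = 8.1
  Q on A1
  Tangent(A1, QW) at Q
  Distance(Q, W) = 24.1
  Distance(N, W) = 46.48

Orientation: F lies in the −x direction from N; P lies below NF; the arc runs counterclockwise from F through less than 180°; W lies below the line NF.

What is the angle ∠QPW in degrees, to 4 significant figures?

71.42°

N is at the origin; NF is horizontal with |NF| = 41.7 and F on the −x side, so F = (-41.70, 0.000). The tangent condition forces PF to be normal to NF, so P = F + (0, -8.1) = (-41.70, -8.100). Since PQ ⟂ QW (tangency), |PW| = √(8.1² + 24.1²) = 25.42 regardless of where Q sits on A1. So W lies on both circle(N, 46.48) and circle(P, 25.42); the below-NF intersection is W = (-33.54, -32.18). Q is the foot of the tangent from W: Q = (-48.14, -13.01).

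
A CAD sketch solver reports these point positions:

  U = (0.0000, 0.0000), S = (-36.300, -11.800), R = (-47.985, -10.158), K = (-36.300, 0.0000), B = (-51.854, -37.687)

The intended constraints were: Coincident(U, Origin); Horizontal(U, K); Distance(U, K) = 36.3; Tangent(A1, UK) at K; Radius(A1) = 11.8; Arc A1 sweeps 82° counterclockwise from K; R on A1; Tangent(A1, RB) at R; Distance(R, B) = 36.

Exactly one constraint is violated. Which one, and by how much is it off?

Distance(R, B) = 36 — off by 8.20.

U = (0.00, 0.00) ✓; U.y = 0.00, K.y = 0.00 ✓; |UK| = 36.30 ✓; ∠(SK, KU) = 90.00° ✓; |SK| = 11.80 ✓; bearing(S→R) − bearing(S→K) = 82.00° ✓; |SR| = 11.80 ✓; ∠(SR, RB) = 90.00° ✓; |RB| = 27.80 ✗.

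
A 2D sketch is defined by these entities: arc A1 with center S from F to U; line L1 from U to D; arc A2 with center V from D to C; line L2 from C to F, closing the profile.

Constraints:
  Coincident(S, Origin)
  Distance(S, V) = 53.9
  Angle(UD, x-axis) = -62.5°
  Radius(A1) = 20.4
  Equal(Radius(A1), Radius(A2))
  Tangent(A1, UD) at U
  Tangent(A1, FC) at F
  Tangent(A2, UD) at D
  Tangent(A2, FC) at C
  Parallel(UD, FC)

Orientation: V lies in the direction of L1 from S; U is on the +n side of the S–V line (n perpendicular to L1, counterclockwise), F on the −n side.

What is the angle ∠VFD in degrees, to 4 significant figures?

16.39°

The slot axis is L1's direction at -62.5°, so u = (cos -62.5°, sin -62.5°) = (0.4617, -0.8870) and n = (−sin -62.5°, cos -62.5°) = (0.8870, 0.4617). S is at the origin and V lies 53.9 along u from S, so V = 53.9·u = (24.89, -47.81). Tangency of A1 to both parallel lines with radius 20.4 puts U and F at S ± 20.4·n: U = (18.10, 9.420), F = (-18.10, -9.420). Equal radii place D and C the same way about V: D = V + 20.4·n = (42.98, -38.39), C = V − 20.4·n = (6.793, -57.23). Then cos ∠VFD = FV·FD / (|FV||FD|), giving 16.39°.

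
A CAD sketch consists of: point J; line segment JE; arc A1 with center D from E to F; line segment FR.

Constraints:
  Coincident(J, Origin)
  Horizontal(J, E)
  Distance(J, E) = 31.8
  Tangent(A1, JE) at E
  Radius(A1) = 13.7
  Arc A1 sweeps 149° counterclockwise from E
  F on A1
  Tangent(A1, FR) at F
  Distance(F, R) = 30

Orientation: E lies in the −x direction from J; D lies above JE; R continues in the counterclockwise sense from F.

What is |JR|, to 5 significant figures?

64.950

J is at the origin; J and E share the same y with |JE| = 31.8 and E on the −x side, so E = (-31.800, 0.0000). Tangency of A1 to JE means the radius DE is perpendicular to JE, so D = E + (0, 13.7) = (-31.800, 13.700). On A1, E sits at bearing -90° from D; a 149° counterclockwise sweep puts F at bearing 59°, so F = D + 13.7·(cos 59°, sin 59°) = (-24.744, 25.443). A1 meets FR tangentially, so DF is at right angles to FR, so FR runs along (−sin 59°, cos 59°); with |FR| = 30.0, R = (-50.459, 40.894). Then |JR| = |R − J| = 64.950.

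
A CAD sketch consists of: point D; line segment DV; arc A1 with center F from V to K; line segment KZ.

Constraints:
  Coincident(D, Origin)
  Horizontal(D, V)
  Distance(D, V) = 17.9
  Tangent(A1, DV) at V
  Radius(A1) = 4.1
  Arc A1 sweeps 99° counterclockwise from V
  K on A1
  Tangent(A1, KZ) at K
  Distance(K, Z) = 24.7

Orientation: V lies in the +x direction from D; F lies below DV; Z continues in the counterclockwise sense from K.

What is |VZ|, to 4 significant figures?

29.14

D is at the origin; D and V share the same y with |DV| = 17.9 and V on the +x side, so V = (17.90, 0.000). The tangent condition forces FV to be normal to DV, so F = V + (0, -4.1) = (17.90, -4.100). On A1, V sits at bearing 90° from F; a 99° counterclockwise sweep puts K at bearing 189°, so K = F + 4.1·(cos 189°, sin 189°) = (13.85, -4.741). Since A1 is tangent to KZ there, FK ⟂ KZ, so KZ runs along (−sin 189°, cos 189°); with |KZ| = 24.7, Z = (17.71, -29.14). Then |VZ| = |Z − V| = 29.14.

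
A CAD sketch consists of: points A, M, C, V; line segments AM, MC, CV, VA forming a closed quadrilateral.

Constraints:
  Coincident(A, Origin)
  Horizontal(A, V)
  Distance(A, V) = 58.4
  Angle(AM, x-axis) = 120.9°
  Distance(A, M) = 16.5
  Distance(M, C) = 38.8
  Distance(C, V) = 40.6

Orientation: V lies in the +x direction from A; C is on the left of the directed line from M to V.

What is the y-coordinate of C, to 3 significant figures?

27.0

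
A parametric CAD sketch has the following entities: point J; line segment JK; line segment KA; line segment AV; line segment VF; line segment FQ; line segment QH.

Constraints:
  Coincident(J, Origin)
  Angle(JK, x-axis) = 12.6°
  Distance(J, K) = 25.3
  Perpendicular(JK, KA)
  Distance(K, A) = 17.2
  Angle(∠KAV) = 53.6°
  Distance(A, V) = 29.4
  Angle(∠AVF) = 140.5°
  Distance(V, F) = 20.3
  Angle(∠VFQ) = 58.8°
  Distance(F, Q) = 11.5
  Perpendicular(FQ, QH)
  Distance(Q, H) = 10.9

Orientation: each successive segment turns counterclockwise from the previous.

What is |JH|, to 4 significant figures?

7.595

J is at the origin; JK runs at 12.6° with length 25.3, so K = (24.69, 5.519). JK is perpendicular to KA, so KA runs at 102.6°; with |KA| = 17.2, A = (20.94, 22.30). ∠KAV = 53.6° gives AV at -131.0° from the x-axis; with |AV| = 29.4, V = (1.650, 0.1163). ∠AVF = 140.5° gives VF at -91.50° from the x-axis; with |VF| = 20.3, F = (1.119, -20.18). ∠VFQ = 58.8° gives FQ at 29.70° from the x-axis; with |FQ| = 11.5, Q = (11.11, -14.48). FQ ⟂ QH, so QH runs at 119.7°; with |QH| = 10.9, H = (5.708, -5.011). Then |JH| = |H − J| = 7.595.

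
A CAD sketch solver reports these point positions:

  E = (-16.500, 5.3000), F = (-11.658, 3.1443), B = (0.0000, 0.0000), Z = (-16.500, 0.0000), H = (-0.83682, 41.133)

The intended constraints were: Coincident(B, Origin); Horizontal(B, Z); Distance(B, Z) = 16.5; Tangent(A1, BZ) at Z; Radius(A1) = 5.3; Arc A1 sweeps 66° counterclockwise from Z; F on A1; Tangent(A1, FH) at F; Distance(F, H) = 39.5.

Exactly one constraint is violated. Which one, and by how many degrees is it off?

Tangent(A1, FH) at F — off by 8.10°.

B = (0.00, 0.00) ✓; B.y = 0.00, Z.y = 0.00 ✓; |BZ| = 16.50 ✓; ∠(EZ, ZB) = 90.00° ✓; |EZ| = 5.300 ✓; bearing(E→F) − bearing(E→Z) = 66.00° ✓; |EF| = 5.300 ✓; ∠(EF, FH) = 81.90° ✗; |FH| = 39.50 ✓.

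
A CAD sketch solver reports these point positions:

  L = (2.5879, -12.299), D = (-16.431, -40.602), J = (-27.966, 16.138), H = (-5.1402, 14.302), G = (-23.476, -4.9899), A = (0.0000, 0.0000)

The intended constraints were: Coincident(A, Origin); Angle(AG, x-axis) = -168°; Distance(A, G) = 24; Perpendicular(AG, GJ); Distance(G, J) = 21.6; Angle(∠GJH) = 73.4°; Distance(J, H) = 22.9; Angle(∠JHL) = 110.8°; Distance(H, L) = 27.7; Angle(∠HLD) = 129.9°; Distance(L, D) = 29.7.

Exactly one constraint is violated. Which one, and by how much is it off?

Distance(L, D) = 29.7 — off by 4.40.

A = (0.00, 0.00) ✓; AG at -168.0° ✓; |AG| = 24.00 ✓; ∠(AG, GJ) = 90.00° ✓; |GJ| = 21.60 ✓; ∠GJH = 73.40° ✓; |JH| = 22.90 ✓; ∠JHL = 110.8° ✓; |HL| = 27.70 ✓; ∠HLD = 129.9° ✓; |LD| = 34.10 ✗.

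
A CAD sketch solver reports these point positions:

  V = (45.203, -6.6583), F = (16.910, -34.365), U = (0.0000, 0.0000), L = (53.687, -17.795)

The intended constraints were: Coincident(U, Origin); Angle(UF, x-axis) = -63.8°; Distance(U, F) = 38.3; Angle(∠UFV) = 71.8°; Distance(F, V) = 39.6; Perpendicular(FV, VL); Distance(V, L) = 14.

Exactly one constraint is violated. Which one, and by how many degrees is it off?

Perpendicular(FV, VL) — off by 7.10°.

U = (0.00, 0.00) ✓; UF at -63.80° ✓; |UF| = 38.30 ✓; ∠UFV = 71.80° ✓; |FV| = 39.60 ✓; ∠(FV, VL) = 97.10° ✗; |VL| = 14.00 ✓.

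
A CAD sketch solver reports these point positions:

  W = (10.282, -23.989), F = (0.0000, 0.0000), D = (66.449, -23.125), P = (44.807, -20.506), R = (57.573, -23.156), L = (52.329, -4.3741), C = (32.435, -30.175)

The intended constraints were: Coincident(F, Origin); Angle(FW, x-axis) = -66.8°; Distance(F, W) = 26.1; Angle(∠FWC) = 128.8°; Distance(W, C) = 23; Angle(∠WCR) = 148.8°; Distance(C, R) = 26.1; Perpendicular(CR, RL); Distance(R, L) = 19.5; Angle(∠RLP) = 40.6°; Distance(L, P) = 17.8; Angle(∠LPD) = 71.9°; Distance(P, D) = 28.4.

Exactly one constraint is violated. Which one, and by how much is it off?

Distance(P, D) = 28.4 — off by 6.60.

F = (0.00, 0.00) ✓; FW at -66.80° ✓; |FW| = 26.10 ✓; ∠FWC = 128.8° ✓; |WC| = 23.00 ✓; ∠WCR = 148.8° ✓; |CR| = 26.10 ✓; ∠(CR, RL) = 90.00° ✓; |RL| = 19.50 ✓; ∠RLP = 40.60° ✓; |LP| = 17.80 ✓; ∠LPD = 71.90° ✓; |PD| = 21.80 ✗.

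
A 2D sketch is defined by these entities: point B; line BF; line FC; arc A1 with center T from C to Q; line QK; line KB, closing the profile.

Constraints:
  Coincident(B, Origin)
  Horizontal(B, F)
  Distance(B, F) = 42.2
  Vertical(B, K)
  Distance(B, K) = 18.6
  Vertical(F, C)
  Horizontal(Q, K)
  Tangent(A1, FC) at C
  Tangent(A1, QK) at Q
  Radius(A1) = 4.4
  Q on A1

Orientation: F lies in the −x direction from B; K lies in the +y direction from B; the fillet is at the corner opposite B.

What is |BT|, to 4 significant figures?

40.38

B is at the origin; BF is horizontal with |BF| = 42.2 and F on the −x side, so F = (-42.20, 0.000). BK is vertical with |BK| = 18.6 and K on the +y side, so K = (0.000, 18.60). The virtual corner opposite B is at (-42.20, 18.60). Tangency of A1 to FC means the radius TC is perpendicular to FC and the tangent condition forces TQ to be normal to QK, with radius 4.4, so the center T sits 4.4 in from both sides at T = (-37.80, 14.20). Then |BT| = |T − B| = 40.38.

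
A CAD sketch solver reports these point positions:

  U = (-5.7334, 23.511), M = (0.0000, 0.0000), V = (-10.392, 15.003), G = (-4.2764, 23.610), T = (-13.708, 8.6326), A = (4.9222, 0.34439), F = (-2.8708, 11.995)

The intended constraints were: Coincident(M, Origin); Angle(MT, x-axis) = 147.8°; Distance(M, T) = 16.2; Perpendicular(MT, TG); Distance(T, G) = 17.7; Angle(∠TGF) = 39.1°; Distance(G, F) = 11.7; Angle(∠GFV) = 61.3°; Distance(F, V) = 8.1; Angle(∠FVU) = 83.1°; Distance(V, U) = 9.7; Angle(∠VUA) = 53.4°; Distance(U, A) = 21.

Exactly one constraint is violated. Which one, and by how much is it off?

Distance(U, A) = 21 — off by 4.50.

M = (0.00, 0.00) ✓; MT at 147.8° ✓; |MT| = 16.20 ✓; ∠(MT, TG) = 90.00° ✓; |TG| = 17.70 ✓; ∠TGF = 39.10° ✓; |GF| = 11.70 ✓; ∠GFV = 61.30° ✓; |FV| = 8.100 ✓; ∠FVU = 83.10° ✓; |VU| = 9.700 ✓; ∠VUA = 53.40° ✓; |UA| = 25.50 ✗.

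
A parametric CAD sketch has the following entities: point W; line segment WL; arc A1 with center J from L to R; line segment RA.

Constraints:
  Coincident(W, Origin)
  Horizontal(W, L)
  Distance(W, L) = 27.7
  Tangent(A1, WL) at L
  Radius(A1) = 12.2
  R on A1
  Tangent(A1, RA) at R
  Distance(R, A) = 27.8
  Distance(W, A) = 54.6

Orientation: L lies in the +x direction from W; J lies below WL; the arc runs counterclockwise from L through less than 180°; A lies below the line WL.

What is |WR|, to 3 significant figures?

26.8

W is at the origin; W and L share the same y with |WL| = 27.7 and L on the +x side, so L = (27.7, 0.00). Tangency of A1 to WL means the radius JL is perpendicular to WL, so J = L + (0, -12.2) = (27.7, -12.2). Since JR ⟂ RA (tangency), |JA| = √(12.2² + 27.8²) = 30.4 regardless of where R sits on A1. So A lies on both circle(W, 54.6) and circle(J, 30.4); the below-WL intersection is A = (35.4, -41.6). R is the foot of the tangent from A: R = (18.1, -19.8).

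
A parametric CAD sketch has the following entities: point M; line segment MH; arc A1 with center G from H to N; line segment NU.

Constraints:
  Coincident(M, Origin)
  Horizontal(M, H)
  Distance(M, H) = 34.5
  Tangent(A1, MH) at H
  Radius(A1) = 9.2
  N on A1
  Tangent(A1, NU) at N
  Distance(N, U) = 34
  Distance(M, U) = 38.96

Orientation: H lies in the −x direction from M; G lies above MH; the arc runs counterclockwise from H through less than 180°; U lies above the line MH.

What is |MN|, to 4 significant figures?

26.63

M is at the origin; M and H share the same y with |MH| = 34.5 and H on the −x side, so H = (-34.50, 0.000). A1 meets MH tangentially, so GH is at right angles to MH, so G = H + (0, 9.2) = (-34.50, 9.200). Since GN ⟂ NU (tangency), |GU| = √(9.2² + 34.0²) = 35.22 regardless of where N sits on A1. So U lies on both circle(M, 38.96) and circle(G, 35.22); the above-MH intersection is U = (-12.67, 36.84). N is the foot of the tangent from U: N = (-26.04, 5.582).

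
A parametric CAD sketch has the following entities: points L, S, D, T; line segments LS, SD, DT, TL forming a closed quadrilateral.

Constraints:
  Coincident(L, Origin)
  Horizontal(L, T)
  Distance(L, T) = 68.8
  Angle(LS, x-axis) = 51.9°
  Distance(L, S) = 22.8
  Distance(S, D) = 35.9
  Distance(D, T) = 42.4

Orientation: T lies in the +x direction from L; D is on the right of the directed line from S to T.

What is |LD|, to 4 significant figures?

32.53

L is at the origin; LT is horizontal with |LT| = 68.8 and T in +x, so T = (68.8, 0). LS runs at 51.9° with |LS| = 22.8, so S = (14.07, 17.94). D is determined by |SD| = 35.9 and |DT| = 42.4 together: it lies at the intersection of circle(S, 35.9) and circle(T, 42.4). With |ST| = 57.60, the foot of the radical line on ST is 24.38 from S and the perpendicular offset is √(35.9² − 24.38²) = 26.35. Taking the right-of-ST solution: D = (29.03, -14.69).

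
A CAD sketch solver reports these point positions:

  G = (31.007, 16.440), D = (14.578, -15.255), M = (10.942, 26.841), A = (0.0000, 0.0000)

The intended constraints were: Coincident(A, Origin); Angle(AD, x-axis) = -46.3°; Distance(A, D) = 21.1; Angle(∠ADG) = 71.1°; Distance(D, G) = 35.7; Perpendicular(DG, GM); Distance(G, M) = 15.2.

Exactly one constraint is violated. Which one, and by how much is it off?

Distance(G, M) = 15.2 — off by 7.40.

A = (0.00, 0.00) ✓; AD at -46.30° ✓; |AD| = 21.10 ✓; ∠ADG = 71.10° ✓; |DG| = 35.70 ✓; ∠(DG, GM) = 90.00° ✓; |GM| = 22.60 ✗.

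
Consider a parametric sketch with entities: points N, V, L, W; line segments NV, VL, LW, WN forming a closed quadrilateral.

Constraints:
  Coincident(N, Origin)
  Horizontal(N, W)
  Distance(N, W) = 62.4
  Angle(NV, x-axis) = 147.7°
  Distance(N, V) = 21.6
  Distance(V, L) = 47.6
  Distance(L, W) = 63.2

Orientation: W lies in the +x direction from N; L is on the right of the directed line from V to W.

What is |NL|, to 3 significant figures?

29.9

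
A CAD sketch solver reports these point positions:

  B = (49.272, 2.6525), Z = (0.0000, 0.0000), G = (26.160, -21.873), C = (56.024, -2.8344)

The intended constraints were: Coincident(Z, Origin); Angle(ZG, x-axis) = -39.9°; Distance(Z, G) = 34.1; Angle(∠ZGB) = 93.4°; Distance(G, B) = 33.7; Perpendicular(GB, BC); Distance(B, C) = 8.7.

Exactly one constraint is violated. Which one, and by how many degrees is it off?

Perpendicular(GB, BC) — off by 4.20°.

Z = (0.00, 0.00) ✓; ZG at -39.90° ✓; |ZG| = 34.10 ✓; ∠ZGB = 93.40° ✓; |GB| = 33.70 ✓; ∠(GB, BC) = 85.80° ✗; |BC| = 8.700 ✓.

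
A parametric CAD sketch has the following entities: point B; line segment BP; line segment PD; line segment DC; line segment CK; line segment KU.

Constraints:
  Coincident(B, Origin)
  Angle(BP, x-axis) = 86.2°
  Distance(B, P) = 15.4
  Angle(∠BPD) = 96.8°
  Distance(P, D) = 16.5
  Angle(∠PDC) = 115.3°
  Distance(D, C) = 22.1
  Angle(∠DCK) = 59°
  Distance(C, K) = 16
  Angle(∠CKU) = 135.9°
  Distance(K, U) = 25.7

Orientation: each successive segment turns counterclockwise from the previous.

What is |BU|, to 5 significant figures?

17.197

∠DCK = 59.0° gives CK at -4.9000° from the x-axis; with |CK| = 16.0, K = (-12.215, -0.86725). ∠CKU = 135.9° gives KU at 39.200° from the x-axis; with |KU| = 25.7, U = (7.7010, 15.376). Then |BU| = |U − B| = 17.197.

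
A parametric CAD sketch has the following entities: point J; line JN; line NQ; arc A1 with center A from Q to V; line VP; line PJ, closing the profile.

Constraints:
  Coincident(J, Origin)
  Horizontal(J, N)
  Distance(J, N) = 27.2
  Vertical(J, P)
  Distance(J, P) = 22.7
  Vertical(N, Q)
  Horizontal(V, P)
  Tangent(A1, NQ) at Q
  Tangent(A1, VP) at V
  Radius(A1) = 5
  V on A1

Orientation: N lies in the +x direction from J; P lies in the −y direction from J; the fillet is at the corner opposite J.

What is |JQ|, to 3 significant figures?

32.5

The virtual corner opposite J is at (27.2, -22.7). Since A1 is tangent to NQ there, AQ ⟂ NQ and since A1 is tangent to VP there, AV ⟂ VP, with radius 5.0, so the center A sits 5.0 in from both sides at A = (22.2, -17.7). That places the tangent points at Q = (27.2, -17.7) on NQ and V = (22.2, -22.7) on VP. Then |JQ| = |Q − J| = 32.5.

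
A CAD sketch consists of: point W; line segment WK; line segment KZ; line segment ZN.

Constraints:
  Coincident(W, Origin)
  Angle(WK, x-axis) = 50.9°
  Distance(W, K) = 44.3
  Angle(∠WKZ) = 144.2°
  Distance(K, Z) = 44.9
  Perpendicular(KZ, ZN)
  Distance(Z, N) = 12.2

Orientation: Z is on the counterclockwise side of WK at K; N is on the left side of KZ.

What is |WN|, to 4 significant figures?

81.99

W is at the origin; WK runs at 50.9° with length 44.3, so K = 44.3·(cos 50.9°, sin 50.9°) = (27.94, 34.38). ∠WKZ = 144.2°, so KZ runs at 50.9° + (180° − 144.2°) = 86.70° from the x-axis; with |KZ| = 44.9, Z = K + 44.9·(cos 86.70°, sin 86.70°) = (30.52, 79.20). KZ ⟂ ZN; with |ZN| = 12.2 on the left of KZ, N = Z + 12.2·(-0.9983, 0.05756) = (18.34, 79.91). Then |WN| = |N − W| = 81.99.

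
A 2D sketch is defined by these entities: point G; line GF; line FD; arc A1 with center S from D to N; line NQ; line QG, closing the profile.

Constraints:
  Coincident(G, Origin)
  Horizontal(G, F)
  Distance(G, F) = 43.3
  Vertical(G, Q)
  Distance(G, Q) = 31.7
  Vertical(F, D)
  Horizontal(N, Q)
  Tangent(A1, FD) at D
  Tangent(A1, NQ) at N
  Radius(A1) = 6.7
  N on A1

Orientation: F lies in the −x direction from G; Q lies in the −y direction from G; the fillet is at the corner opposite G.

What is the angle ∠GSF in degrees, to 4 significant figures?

70.67°

G is at the origin; GF is horizontal with |GF| = 43.3 and F on the −x side, so F = (-43.30, 0.000). G and Q share the same x with |GQ| = 31.7 and Q on the −y side, so Q = (0.000, -31.70). The virtual corner opposite G is at (-43.30, -31.70). A1 meets FD tangentially, so SD is at right angles to FD and the tangent condition forces SN to be normal to NQ, with radius 6.7, so the center S sits 6.7 in from both sides at S = (-36.60, -25.00). Then cos ∠GSF = SG·SF / (|SG||SF|), giving 70.67°.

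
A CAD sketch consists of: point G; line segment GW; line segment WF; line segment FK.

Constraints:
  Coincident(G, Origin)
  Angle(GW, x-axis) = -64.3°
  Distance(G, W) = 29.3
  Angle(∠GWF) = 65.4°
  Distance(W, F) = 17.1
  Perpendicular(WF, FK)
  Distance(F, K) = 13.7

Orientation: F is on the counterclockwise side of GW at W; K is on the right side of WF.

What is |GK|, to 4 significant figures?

40.64

∠GWF = 65.4°, so WF runs at -64.3° + (180° − 65.4°) = 50.30° from the x-axis; with |WF| = 17.1, F = W + 17.1·(cos 50.30°, sin 50.30°) = (23.63, -13.24). The perpendicularity gives FK at right angles to WF; with |FK| = 13.7 on the right of WF, K = F + 13.7·(0.7694, -0.6388) = (34.17, -22.00). Then |GK| = |K − G| = 40.64.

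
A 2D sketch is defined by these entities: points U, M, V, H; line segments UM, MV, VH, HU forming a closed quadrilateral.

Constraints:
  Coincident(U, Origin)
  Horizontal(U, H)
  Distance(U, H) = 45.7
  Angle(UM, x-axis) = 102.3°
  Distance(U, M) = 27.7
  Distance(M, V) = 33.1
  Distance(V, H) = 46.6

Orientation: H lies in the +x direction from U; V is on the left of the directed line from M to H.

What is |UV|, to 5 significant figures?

47.722

U is at the origin; U and H share the same y with |UH| = 45.7 and H in +x, so H = (45.7, 0). UM runs at 102.3° with |UM| = 27.7, so M = (-5.9009, 27.064). V is determined by |MV| = 33.1 and |VH| = 46.6 together: it lies at the intersection of circle(M, 33.1) and circle(H, 46.6). With |MH| = 58.268, the foot of the radical line on MH is 19.901 from M and the perpendicular offset is √(33.1² − 19.901²) = 26.449. Taking the left-of-MH solution: V = (24.008, 41.243).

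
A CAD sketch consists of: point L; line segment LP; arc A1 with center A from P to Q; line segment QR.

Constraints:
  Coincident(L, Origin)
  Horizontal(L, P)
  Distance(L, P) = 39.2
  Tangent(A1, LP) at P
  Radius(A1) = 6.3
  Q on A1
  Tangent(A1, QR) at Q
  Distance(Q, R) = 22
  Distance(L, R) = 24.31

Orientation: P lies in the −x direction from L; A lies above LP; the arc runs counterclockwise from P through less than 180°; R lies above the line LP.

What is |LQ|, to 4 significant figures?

35.12

Checks: |AP| = 6.300 ✓; |AQ| = 6.300 ✓; ∠(AQ, QR) = 90.00° ✓; |QR| = 22.00 ✓; |LR| = 24.31 ✓.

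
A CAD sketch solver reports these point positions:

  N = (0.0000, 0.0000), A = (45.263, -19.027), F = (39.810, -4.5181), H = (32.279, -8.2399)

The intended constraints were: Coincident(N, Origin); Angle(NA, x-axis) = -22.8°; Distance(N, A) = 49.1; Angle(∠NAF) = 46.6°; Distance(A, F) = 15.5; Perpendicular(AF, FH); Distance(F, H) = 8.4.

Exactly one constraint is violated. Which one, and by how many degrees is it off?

Perpendicular(AF, FH) — off by 5.70°.

N = (0.00, 0.00) ✓; NA at -22.80° ✓; |NA| = 49.10 ✓; ∠NAF = 46.60° ✓; |AF| = 15.50 ✓; ∠(AF, FH) = 95.70° ✗; |FH| = 8.400 ✓.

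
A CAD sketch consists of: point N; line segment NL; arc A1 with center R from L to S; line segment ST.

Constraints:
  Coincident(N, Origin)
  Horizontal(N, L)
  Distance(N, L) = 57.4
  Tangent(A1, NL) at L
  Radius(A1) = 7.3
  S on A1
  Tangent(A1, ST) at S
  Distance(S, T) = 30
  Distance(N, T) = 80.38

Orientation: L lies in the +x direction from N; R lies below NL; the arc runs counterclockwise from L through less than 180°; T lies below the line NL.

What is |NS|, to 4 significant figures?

53.55

Checks: ∠(RL, LN) = 90.00° ✓; |RS| = 7.300 ✓; ∠(RS, ST) = 90.00° ✓; |ST| = 30.00 ✓; |NT| = 80.38 ✓.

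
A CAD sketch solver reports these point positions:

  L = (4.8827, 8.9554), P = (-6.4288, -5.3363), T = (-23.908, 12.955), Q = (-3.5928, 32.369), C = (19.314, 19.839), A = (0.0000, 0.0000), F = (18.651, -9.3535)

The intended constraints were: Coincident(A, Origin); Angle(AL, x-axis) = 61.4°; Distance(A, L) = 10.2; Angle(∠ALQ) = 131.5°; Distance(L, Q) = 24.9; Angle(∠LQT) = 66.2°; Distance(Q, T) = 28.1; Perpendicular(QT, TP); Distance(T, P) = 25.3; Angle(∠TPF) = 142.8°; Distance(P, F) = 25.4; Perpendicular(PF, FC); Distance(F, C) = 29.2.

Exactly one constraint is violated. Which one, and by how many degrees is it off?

Perpendicular(PF, FC) — off by 7.80°.

A = (0.00, 0.00) ✓; AL at 61.40° ✓; |AL| = 10.20 ✓; ∠ALQ = 131.5° ✓; |LQ| = 24.90 ✓; ∠LQT = 66.20° ✓; |QT| = 28.10 ✓; ∠(QT, TP) = 90.00° ✓; |TP| = 25.30 ✓; ∠TPF = 142.8° ✓; |PF| = 25.40 ✓; ∠(PF, FC) = 97.80° ✗; |FC| = 29.20 ✓.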